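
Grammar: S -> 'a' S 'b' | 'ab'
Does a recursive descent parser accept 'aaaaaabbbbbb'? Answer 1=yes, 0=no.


Grammar accepts strings of the form a^n b^n (n >= 1)
Word: 'aaaaaabbbbbb'
Counting: 6 a's and 6 b's
Check: 6 == 6? Yes
Derivation (S -> aSb applied 5 time(s), then S -> ab): S => aSb => aaSbb => aaaSbbb => aaaaSbbbb => aaaaaSbbbbb => aaaaaabbbbbb
Accepted

1


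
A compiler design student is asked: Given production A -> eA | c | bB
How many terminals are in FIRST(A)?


Production: A -> eA | c | bB
Examining each alternative for leading terminals:
  A -> eA : first terminal = 'e'
  A -> c : first terminal = 'c'
  A -> bB : first terminal = 'b'
FIRST(A) = {b, c, e}
Count: 3

3


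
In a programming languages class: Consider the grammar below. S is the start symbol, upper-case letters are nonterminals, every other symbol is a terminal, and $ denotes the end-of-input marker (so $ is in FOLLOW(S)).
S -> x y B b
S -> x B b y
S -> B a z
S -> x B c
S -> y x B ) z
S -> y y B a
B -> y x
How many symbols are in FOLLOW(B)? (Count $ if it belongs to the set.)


S is the start symbol and does not occur in any rule body, so FOLLOW(S) = {$}.
Examining every occurrence of B in a rule body:
  S -> x y B b : B is followed by terminal 'b' -> add 'b'
  S -> x B b y : B is followed by terminal 'b' -> add 'b' (already in the set)
  S -> B a z : B is followed by terminal 'a' -> add 'a'
  S -> x B c : B is followed by terminal 'c' -> add 'c'
  S -> y x B ) z : B is followed by terminal ')' -> add ')'
  S -> y y B a : B is followed by terminal 'a' -> add 'a' (already in the set)
  B -> y x : B does not occur in the body -> contributes nothing
FOLLOW(B) = {), a, b, c}
Count: 4

4


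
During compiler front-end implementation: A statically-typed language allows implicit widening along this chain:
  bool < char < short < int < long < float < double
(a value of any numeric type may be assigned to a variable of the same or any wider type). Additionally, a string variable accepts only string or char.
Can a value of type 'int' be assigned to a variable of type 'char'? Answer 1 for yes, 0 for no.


Target variable type: char
Source value type: int
Numeric ranks: int=3, char=1
Widening allowed iff rank(source) <= rank(target): 3 <= 1? No
Result: 0

0


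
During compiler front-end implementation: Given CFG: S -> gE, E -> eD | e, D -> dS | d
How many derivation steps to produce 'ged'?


Grammar: S -> gE, E -> eD | e, D -> dS | d
Deriving 'ged':
Step 1: S -> gE => gE
Step 2: E -> eD => geD
Step 3: D -> d => ged
Total derivation steps: 3

3


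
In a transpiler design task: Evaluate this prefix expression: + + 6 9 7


Parsing prefix expression: + + 6 9 7
Step 1: Innermost operation '+ 6 9'
  6 + 9 = 15
Step 2: Outer operation '+ [15] 7'
  15 + 7 = 22

22


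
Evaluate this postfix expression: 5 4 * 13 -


Processing tokens left to right:
Push 5, Push 4
Pop 5 and 4, compute 5 * 4 = 20, push 20
Push 13
Pop 20 and 13, compute 20 - 13 = 7, push 7
Stack result: 7

7


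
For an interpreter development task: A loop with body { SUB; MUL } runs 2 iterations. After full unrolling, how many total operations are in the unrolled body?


Loop body operations: SUB, MUL (2 ops per iteration)
Unrolling 2 iterations:
  Iteration 1: SUB, MUL (2 ops)
  Iteration 2: SUB, MUL (2 ops)
Total: 2 iterations * 2 ops/iter = 4 operations

4


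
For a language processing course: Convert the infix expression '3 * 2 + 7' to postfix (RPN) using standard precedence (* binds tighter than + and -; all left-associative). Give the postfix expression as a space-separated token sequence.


Applying the shunting-yard algorithm:
  Operand 3 -> output
  Push '*' onto operator stack -> op-stack: [*]
  Operand 2 -> output
  See '+' (prec 1); top '*' (prec 2) >= it -> pop '*' to output
  Push '+' onto operator stack -> op-stack: [+]
  Operand 7 -> output
  End of input: pop '+' to output
Postfix result: 3 2 * 7 +

3 2 * 7 +


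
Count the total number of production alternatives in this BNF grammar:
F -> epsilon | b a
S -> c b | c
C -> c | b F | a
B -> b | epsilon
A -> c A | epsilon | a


Counting alternatives per rule:
  F: 2 alternative(s)
  S: 2 alternative(s)
  C: 3 alternative(s)
  B: 2 alternative(s)
  A: 3 alternative(s)
Sum: 2 + 2 + 3 + 2 + 3 = 12

12


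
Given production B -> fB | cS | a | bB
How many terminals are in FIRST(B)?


Production: B -> fB | cS | a | bB
Examining each alternative for leading terminals:
  B -> fB : first terminal = 'f'
  B -> cS : first terminal = 'c'
  B -> a : first terminal = 'a'
  B -> bB : first terminal = 'b'
FIRST(B) = {a, b, c, f}
Count: 4

4


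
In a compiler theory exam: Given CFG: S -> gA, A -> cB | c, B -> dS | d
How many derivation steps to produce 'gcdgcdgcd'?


Grammar: S -> gA, A -> cB | c, B -> dS | d
Deriving 'gcdgcdgcd':
Step 1: S -> gA => gA
Step 2: A -> cB => gcB
Step 3: B -> dS => gcdS
Step 4: S -> gA => gcdgA
Step 5: A -> cB => gcdgcB
Step 6: B -> dS => gcdgcdS
Step 7: S -> gA => gcdgcdgA
Step 8: A -> cB => gcdgcdgcB
Step 9: B -> d => gcdgcdgcd
Total derivation steps: 9

9


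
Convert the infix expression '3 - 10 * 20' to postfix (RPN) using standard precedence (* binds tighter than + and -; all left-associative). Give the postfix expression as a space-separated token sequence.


Applying the shunting-yard algorithm:
  Operand 3 -> output
  Push '-' onto operator stack -> op-stack: [-]
  Operand 10 -> output
  Push '*' onto operator stack -> op-stack: [-, *]
  Operand 20 -> output
  End of input: pop '*' to output
  End of input: pop '-' to output
Postfix result: 3 10 20 * -

3 10 20 * -


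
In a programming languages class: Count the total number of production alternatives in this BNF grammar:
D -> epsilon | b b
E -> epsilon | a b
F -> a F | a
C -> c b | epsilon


Counting alternatives per rule:
  D: 2 alternative(s)
  E: 2 alternative(s)
  F: 2 alternative(s)
  C: 2 alternative(s)
Sum: 2 + 2 + 2 + 2 = 8

8


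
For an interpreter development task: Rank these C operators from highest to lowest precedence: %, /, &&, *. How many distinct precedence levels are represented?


Looking up precedence for each operator:
  % -> precedence 6
  / -> precedence 6
  && -> precedence 2
  * -> precedence 6
Sorted highest to lowest: %, /, *, &&
Distinct precedence values: [6, 2]
Number of distinct levels: 2

2


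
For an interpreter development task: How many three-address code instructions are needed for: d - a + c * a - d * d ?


Expression: d - a + c * a - d * d
Generating three-address code (respecting * over +/- precedence):
  Instruction 1: t1 = c * a
  Instruction 2: t2 = d * d
  Instruction 3: t3 = d - a
  Instruction 4: t4 = t3 + t1
  Instruction 5: t5 = t4 - t2
Total instructions: 5

5


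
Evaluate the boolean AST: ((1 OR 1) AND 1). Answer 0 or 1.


Step 1: Evaluate inner node
  1 OR 1 = 1
Step 2: Evaluate root node
  1 AND 1 = 1

1


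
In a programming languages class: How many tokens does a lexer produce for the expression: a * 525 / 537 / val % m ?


Scanning 'a * 525 / 537 / val % m'
Token 1: 'a' -> identifier
Token 2: '*' -> operator
Token 3: '525' -> integer_literal
Token 4: '/' -> operator
Token 5: '537' -> integer_literal
Token 6: '/' -> operator
Token 7: 'val' -> identifier
Token 8: '%' -> operator
Token 9: 'm' -> identifier
Total tokens: 9

9


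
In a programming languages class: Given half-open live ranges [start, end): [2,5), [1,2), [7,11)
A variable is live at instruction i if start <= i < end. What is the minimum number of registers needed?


Live ranges:
  Var0: [2, 5)
  Var1: [1, 2)
  Var2: [7, 11)
Sweep-line events (position, delta, active):
  pos=1 start -> active=1
  pos=2 end -> active=0
  pos=2 start -> active=1
  pos=5 end -> active=0
  pos=7 start -> active=1
  pos=11 end -> active=0
Maximum simultaneous active: 1
Minimum registers needed: 1

1


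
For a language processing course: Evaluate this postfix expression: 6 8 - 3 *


Processing tokens left to right:
Push 6, Push 8
Pop 6 and 8, compute 6 - 8 = -2, push -2
Push 3
Pop -2 and 3, compute -2 * 3 = -6, push -6
Stack result: -6

-6


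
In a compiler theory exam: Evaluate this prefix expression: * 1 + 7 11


Parsing prefix expression: * 1 + 7 11
Step 1: Innermost operation '+ 7 11'
  7 + 11 = 18
Step 2: Outer operation '* 1 [18]'
  1 * 18 = 18

18


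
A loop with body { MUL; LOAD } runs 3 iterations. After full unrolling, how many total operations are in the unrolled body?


Loop body operations: MUL, LOAD (2 ops per iteration)
Unrolling 3 iterations:
  Iteration 1: MUL, LOAD (2 ops)
  Iteration 2: MUL, LOAD (2 ops)
  Iteration 3: MUL, LOAD (2 ops)
Total: 3 iterations * 2 ops/iter = 6 operations

6


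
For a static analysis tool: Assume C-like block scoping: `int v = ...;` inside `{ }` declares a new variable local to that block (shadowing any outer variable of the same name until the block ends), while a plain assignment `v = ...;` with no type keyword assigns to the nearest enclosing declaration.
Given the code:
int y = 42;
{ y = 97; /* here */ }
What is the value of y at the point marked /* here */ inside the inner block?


Analyzing scoping rules:
Outer scope: declares y = 42
Inner block: 'y = 97;' has no type keyword, so it is an assignment to the outer y (no shadowing)
Inside the block, after the assignment -> 97
Result: 97

97


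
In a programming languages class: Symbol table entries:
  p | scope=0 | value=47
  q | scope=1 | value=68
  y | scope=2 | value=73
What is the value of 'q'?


Searching symbol table for 'q':
  p | scope=0 | value=47
  q | scope=1 | value=68 <- MATCH
  y | scope=2 | value=73
Found 'q' at scope 1 with value 68

68


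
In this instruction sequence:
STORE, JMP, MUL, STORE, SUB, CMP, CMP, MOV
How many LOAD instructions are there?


Scanning instruction sequence for LOAD:
  Position 1: STORE
  Position 2: JMP
  Position 3: MUL
  Position 4: STORE
  Position 5: SUB
  Position 6: CMP
  Position 7: CMP
  Position 8: MOV
Matches at positions: []
Total LOAD count: 0

0


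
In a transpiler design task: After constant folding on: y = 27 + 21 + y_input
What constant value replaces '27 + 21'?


Identifying constant sub-expression:
  Original: y = 27 + 21 + y_input
  27 and 21 are both compile-time constants
  Evaluating: 27 + 21 = 48
  After folding: y = 48 + y_input

48


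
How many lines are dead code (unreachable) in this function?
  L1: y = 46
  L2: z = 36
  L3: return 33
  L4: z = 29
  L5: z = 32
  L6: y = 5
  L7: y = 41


Analyzing control flow:
  L1: reachable (before return)
  L2: reachable (before return)
  L3: reachable (return statement)
  L4: DEAD (after return at L3)
  L5: DEAD (after return at L3)
  L6: DEAD (after return at L3)
  L7: DEAD (after return at L3)
Return at L3, total lines = 7
Dead lines: L4 through L7
Count: 4

4


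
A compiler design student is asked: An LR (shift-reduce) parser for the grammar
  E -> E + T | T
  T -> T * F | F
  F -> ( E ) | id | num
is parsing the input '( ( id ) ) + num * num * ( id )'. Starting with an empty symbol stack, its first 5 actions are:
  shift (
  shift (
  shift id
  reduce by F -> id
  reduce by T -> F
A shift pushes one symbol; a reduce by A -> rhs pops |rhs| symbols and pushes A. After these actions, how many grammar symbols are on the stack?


Tracking the symbol stack through each action:
  Action 1: shift '(' : push -> stack = [(] (size 1)
  Action 2: shift '(' : push -> stack = [(, (] (size 2)
  Action 3: shift 'id' : push -> stack = [(, (, id] (size 3)
  Action 4: reduce by F -> id : pop 1, push F -> stack = [(, (, F] (size 3)
  Action 5: reduce by T -> F : pop 1, push T -> stack = [(, (, T] (size 3)
Final stack size: 3

3


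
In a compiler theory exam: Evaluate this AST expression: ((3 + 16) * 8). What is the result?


Expression: ((3 + 16) * 8)
Evaluating step by step:
  3 + 16 = 19
  19 * 8 = 152
Result: 152

152


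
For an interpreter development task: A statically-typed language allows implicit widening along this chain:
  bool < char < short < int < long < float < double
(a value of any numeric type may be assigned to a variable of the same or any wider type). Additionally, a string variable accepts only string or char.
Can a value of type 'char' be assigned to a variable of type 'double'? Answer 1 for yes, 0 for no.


Target variable type: double
Source value type: char
Numeric ranks: char=1, double=6
Widening allowed iff rank(source) <= rank(target): 1 <= 6? Yes
Result: 1

1


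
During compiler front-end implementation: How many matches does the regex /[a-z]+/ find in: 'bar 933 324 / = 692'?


Pattern: /[a-z]+/ (identifiers)
Input: 'bar 933 324 / = 692'
Scanning for matches:
  Match 1: 'bar'
Total matches: 1

1


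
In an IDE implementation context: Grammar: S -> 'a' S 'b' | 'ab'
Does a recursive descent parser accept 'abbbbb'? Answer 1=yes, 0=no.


Grammar accepts strings of the form a^n b^n (n >= 1)
Word: 'abbbbb'
Counting: 1 a's and 5 b's
Check: 1 == 5? No
Mismatch: a-count != b-count
Rejected

0


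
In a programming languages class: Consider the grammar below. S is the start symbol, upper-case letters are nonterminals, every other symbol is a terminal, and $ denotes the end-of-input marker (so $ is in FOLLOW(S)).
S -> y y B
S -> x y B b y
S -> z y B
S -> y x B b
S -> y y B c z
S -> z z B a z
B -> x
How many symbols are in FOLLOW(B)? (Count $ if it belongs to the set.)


S is the start symbol and does not occur in any rule body, so FOLLOW(S) = {$}.
Examining every occurrence of B in a rule body:
  S -> y y B : B is at the right end -> add FOLLOW(S) = {$}
  S -> x y B b y : B is followed by terminal 'b' -> add 'b'
  S -> z y B : B is at the right end -> add FOLLOW(S) = {$} (already in the set)
  S -> y x B b : B is followed by terminal 'b' -> add 'b' (already in the set)
  S -> y y B c z : B is followed by terminal 'c' -> add 'c'
  S -> z z B a z : B is followed by terminal 'a' -> add 'a'
  B -> x : B does not occur in the body -> contributes nothing
FOLLOW(B) = {a, b, c, $}
Count: 4

4


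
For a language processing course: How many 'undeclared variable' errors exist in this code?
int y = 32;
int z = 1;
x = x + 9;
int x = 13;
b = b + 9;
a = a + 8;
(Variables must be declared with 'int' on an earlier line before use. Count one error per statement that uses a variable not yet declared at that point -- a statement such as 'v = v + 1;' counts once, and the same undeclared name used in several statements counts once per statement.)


Scanning code line by line:
  Line 1: declare 'y' -> declared = ['y']
  Line 2: declare 'z' -> declared = ['y', 'z']
  Line 3: use 'x' -> ERROR (undeclared)
  Line 4: declare 'x' -> declared = ['x', 'y', 'z']
  Line 5: use 'b' -> ERROR (undeclared)
  Line 6: use 'a' -> ERROR (undeclared)
Total undeclared variable errors: 3

3


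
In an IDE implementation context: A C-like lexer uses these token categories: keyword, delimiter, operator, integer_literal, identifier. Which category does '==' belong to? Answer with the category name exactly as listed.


Token: '=='
Checking categories:
  identifier: no
  integer_literal: no
  operator: YES
  keyword: no
  delimiter: no
Category: operator

operator


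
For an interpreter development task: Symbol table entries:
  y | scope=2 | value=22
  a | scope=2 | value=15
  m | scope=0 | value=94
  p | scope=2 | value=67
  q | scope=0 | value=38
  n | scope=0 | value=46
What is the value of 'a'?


Searching symbol table for 'a':
  y | scope=2 | value=22
  a | scope=2 | value=15 <- MATCH
  m | scope=0 | value=94
  p | scope=2 | value=67
  q | scope=0 | value=38
  n | scope=0 | value=46
Found 'a' at scope 2 with value 15

15


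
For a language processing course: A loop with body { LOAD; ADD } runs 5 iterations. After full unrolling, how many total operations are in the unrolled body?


Loop body operations: LOAD, ADD (2 ops per iteration)
Unrolling 5 iterations:
  Iteration 1: LOAD, ADD (2 ops)
  Iteration 2: LOAD, ADD (2 ops)
  Iteration 3: LOAD, ADD (2 ops)
  Iteration 4: LOAD, ADD (2 ops)
  Iteration 5: LOAD, ADD (2 ops)
Total: 5 iterations * 2 ops/iter = 10 operations

10


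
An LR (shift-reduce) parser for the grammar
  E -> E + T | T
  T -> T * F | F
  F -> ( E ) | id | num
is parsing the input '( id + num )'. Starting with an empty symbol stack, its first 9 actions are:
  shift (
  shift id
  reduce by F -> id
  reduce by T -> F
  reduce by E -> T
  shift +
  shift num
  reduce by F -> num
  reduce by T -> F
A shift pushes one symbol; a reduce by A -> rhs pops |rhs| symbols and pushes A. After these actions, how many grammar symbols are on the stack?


Tracking the symbol stack through each action:
  Action 1: shift '(' : push -> stack = [(] (size 1)
  Action 2: shift 'id' : push -> stack = [(, id] (size 2)
  Action 3: reduce by F -> id : pop 1, push F -> stack = [(, F] (size 2)
  Action 4: reduce by T -> F : pop 1, push T -> stack = [(, T] (size 2)
  Action 5: reduce by E -> T : pop 1, push E -> stack = [(, E] (size 2)
  Action 6: shift '+' : push -> stack = [(, E, +] (size 3)
  Action 7: shift 'num' : push -> stack = [(, E, +, num] (size 4)
  Action 8: reduce by F -> num : pop 1, push F -> stack = [(, E, +, F] (size 4)
  Action 9: reduce by T -> F : pop 1, push T -> stack = [(, E, +, T] (size 4)
Final stack size: 4

4


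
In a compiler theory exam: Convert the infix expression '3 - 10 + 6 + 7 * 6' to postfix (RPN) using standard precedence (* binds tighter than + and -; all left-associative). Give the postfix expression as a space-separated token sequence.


Applying the shunting-yard algorithm:
  Operand 3 -> output
  Push '-' onto operator stack -> op-stack: [-]
  Operand 10 -> output
  See '+' (prec 1); top '-' (prec 1) >= it -> pop '-' to output
  Push '+' onto operator stack -> op-stack: [+]
  Operand 6 -> output
  See '+' (prec 1); top '+' (prec 1) >= it -> pop '+' to output
  Push '+' onto operator stack -> op-stack: [+]
  Operand 7 -> output
  Push '*' onto operator stack -> op-stack: [+, *]
  Operand 6 -> output
  End of input: pop '*' to output
  End of input: pop '+' to output
Postfix result: 3 10 - 6 + 7 6 * +

3 10 - 6 + 7 6 * +


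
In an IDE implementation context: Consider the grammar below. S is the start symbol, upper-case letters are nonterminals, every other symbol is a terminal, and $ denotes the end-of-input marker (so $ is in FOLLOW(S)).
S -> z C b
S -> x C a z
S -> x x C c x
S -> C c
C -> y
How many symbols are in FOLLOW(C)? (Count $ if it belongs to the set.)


S is the start symbol and does not occur in any rule body, so FOLLOW(S) = {$}.
Examining every occurrence of C in a rule body:
  S -> z C b : C is followed by terminal 'b' -> add 'b'
  S -> x C a z : C is followed by terminal 'a' -> add 'a'
  S -> x x C c x : C is followed by terminal 'c' -> add 'c'
  S -> C c : C is followed by terminal 'c' -> add 'c' (already in the set)
  C -> y : C does not occur in the body -> contributes nothing
FOLLOW(C) = {a, b, c}
Count: 3

3


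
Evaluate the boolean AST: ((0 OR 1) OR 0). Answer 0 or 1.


Step 1: Evaluate inner node
  0 OR 1 = 1
Step 2: Evaluate root node
  1 OR 0 = 1

1


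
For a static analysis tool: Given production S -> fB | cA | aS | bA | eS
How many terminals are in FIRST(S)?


Production: S -> fB | cA | aS | bA | eS
Examining each alternative for leading terminals:
  S -> fB : first terminal = 'f'
  S -> cA : first terminal = 'c'
  S -> aS : first terminal = 'a'
  S -> bA : first terminal = 'b'
  S -> eS : first terminal = 'e'
FIRST(S) = {a, b, c, e, f}
Count: 5

5


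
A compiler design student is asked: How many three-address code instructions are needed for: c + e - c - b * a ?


Expression: c + e - c - b * a
Generating three-address code (respecting * over +/- precedence):
  Instruction 1: t1 = b * a
  Instruction 2: t2 = c + e
  Instruction 3: t3 = t2 - c
  Instruction 4: t4 = t3 - t1
Total instructions: 4

4


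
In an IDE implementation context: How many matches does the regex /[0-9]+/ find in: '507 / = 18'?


Pattern: /[0-9]+/ (int literals)
Input: '507 / = 18'
Scanning for matches:
  Match 1: '507'
  Match 2: '18'
Total matches: 2

2


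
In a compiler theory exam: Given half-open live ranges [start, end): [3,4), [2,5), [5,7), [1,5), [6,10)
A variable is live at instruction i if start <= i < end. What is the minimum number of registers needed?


Live ranges:
  Var0: [3, 4)
  Var1: [2, 5)
  Var2: [5, 7)
  Var3: [1, 5)
  Var4: [6, 10)
Sweep-line events (position, delta, active):
  pos=1 start -> active=1
  pos=2 start -> active=2
  pos=3 start -> active=3
  pos=4 end -> active=2
  pos=5 end -> active=1
  pos=5 end -> active=0
  pos=5 start -> active=1
  pos=6 start -> active=2
  pos=7 end -> active=1
  pos=10 end -> active=0
Maximum simultaneous active: 3
Minimum registers needed: 3

3


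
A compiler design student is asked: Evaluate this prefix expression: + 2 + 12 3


Parsing prefix expression: + 2 + 12 3
Step 1: Innermost operation '+ 12 3'
  12 + 3 = 15
Step 2: Outer operation '+ 2 [15]'
  2 + 15 = 17

17


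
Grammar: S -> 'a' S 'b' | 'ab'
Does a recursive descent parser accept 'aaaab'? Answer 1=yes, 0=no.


Grammar accepts strings of the form a^n b^n (n >= 1)
Word: 'aaaab'
Counting: 4 a's and 1 b's
Check: 4 == 1? No
Mismatch: a-count != b-count
Rejected

0


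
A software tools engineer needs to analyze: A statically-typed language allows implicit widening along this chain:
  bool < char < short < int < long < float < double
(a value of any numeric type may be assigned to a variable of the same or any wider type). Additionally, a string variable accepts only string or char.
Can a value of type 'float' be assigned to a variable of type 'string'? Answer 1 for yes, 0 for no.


Target variable type: string
Source value type: float
Rule: string accepts only {string, char}
  source 'float' in {string, char}? No
Result: 0

0


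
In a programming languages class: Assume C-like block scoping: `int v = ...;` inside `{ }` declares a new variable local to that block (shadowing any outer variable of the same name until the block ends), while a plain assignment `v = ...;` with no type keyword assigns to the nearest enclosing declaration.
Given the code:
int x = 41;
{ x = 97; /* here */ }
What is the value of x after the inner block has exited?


Analyzing scoping rules:
Outer scope: declares x = 41
Inner block: 'x = 97;' has no type keyword, so it is an assignment to the outer x (no shadowing)
The assignment changed the outer variable itself, so the new value persists after the block -> 97
Result: 97

97


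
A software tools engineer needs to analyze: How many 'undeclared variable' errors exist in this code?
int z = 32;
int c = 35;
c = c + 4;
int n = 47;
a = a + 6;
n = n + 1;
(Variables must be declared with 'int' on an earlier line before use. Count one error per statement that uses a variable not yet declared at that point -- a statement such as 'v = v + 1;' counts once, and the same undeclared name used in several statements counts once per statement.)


Scanning code line by line:
  Line 1: declare 'z' -> declared = ['z']
  Line 2: declare 'c' -> declared = ['c', 'z']
  Line 3: use 'c' -> OK (declared)
  Line 4: declare 'n' -> declared = ['c', 'n', 'z']
  Line 5: use 'a' -> ERROR (undeclared)
  Line 6: use 'n' -> OK (declared)
Total undeclared variable errors: 1

1


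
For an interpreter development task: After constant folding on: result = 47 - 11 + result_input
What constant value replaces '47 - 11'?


Identifying constant sub-expression:
  Original: result = 47 - 11 + result_input
  47 and 11 are both compile-time constants
  Evaluating: 47 - 11 = 36
  After folding: result = 36 + result_input

36


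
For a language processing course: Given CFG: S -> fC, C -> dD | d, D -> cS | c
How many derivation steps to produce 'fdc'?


Grammar: S -> fC, C -> dD | d, D -> cS | c
Deriving 'fdc':
Step 1: S -> fC => fC
Step 2: C -> dD => fdD
Step 3: D -> c => fdc
Total derivation steps: 3

3


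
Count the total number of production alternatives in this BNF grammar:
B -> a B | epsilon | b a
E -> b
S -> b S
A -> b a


Counting alternatives per rule:
  B: 3 alternative(s)
  E: 1 alternative(s)
  S: 1 alternative(s)
  A: 1 alternative(s)
Sum: 3 + 1 + 1 + 1 = 6

6


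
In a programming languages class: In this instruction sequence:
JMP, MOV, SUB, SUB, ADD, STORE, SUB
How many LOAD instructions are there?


Scanning instruction sequence for LOAD:
  Position 1: JMP
  Position 2: MOV
  Position 3: SUB
  Position 4: SUB
  Position 5: ADD
  Position 6: STORE
  Position 7: SUB
Matches at positions: []
Total LOAD count: 0

0


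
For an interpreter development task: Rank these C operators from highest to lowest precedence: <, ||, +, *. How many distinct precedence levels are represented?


Looking up precedence for each operator:
  < -> precedence 4
  || -> precedence 1
  + -> precedence 5
  * -> precedence 6
Sorted highest to lowest: *, +, <, ||
Distinct precedence values: [6, 5, 4, 1]
Number of distinct levels: 4

4


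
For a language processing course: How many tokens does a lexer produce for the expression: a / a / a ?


Scanning 'a / a / a'
Token 1: 'a' -> identifier
Token 2: '/' -> operator
Token 3: 'a' -> identifier
Token 4: '/' -> operator
Token 5: 'a' -> identifier
Total tokens: 5

5


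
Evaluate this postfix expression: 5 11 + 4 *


Processing tokens left to right:
Push 5, Push 11
Pop 5 and 11, compute 5 + 11 = 16, push 16
Push 4
Pop 16 and 4, compute 16 * 4 = 64, push 64
Stack result: 64

64


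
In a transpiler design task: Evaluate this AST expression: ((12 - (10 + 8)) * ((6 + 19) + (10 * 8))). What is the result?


Expression: ((12 - (10 + 8)) * ((6 + 19) + (10 * 8)))
Evaluating step by step:
  10 + 8 = 18
  12 - 18 = -6
  6 + 19 = 25
  10 * 8 = 80
  25 + 80 = 105
  -6 * 105 = -630
Result: -630

-630


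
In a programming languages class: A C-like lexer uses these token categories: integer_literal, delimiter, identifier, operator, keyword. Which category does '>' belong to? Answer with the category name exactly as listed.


Token: '>'
Checking categories:
  identifier: no
  integer_literal: no
  operator: YES
  keyword: no
  delimiter: no
Category: operator

operator


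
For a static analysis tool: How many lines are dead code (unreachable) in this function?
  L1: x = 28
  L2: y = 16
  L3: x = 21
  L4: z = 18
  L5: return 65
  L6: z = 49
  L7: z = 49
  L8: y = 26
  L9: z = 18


Analyzing control flow:
  L1: reachable (before return)
  L2: reachable (before return)
  L3: reachable (before return)
  L4: reachable (before return)
  L5: reachable (return statement)
  L6: DEAD (after return at L5)
  L7: DEAD (after return at L5)
  L8: DEAD (after return at L5)
  L9: DEAD (after return at L5)
Return at L5, total lines = 9
Dead lines: L6 through L9
Count: 4

4


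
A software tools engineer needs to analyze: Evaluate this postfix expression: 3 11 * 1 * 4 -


Processing tokens left to right:
Push 3, Push 11
Pop 3 and 11, compute 3 * 11 = 33, push 33
Push 1
Pop 33 and 1, compute 33 * 1 = 33, push 33
Push 4
Pop 33 and 4, compute 33 - 4 = 29, push 29
Stack result: 29

29


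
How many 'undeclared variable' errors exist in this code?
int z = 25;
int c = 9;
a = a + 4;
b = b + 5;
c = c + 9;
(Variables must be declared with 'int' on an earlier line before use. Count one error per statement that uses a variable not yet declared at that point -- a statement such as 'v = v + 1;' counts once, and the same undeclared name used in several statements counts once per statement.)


Scanning code line by line:
  Line 1: declare 'z' -> declared = ['z']
  Line 2: declare 'c' -> declared = ['c', 'z']
  Line 3: use 'a' -> ERROR (undeclared)
  Line 4: use 'b' -> ERROR (undeclared)
  Line 5: use 'c' -> OK (declared)
Total undeclared variable errors: 2

2


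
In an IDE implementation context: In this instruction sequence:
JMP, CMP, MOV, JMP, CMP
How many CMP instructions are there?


Scanning instruction sequence for CMP:
  Position 1: JMP
  Position 2: CMP <- MATCH
  Position 3: MOV
  Position 4: JMP
  Position 5: CMP <- MATCH
Matches at positions: [2, 5]
Total CMP count: 2

2


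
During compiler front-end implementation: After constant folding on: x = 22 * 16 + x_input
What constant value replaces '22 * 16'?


Identifying constant sub-expression:
  Original: x = 22 * 16 + x_input
  22 and 16 are both compile-time constants
  Evaluating: 22 * 16 = 352
  After folding: x = 352 + x_input

352


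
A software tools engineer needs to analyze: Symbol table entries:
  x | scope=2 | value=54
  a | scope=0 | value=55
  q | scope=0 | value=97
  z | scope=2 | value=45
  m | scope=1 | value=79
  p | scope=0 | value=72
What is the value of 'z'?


Searching symbol table for 'z':
  x | scope=2 | value=54
  a | scope=0 | value=55
  q | scope=0 | value=97
  z | scope=2 | value=45 <- MATCH
  m | scope=1 | value=79
  p | scope=0 | value=72
Found 'z' at scope 2 with value 45

45


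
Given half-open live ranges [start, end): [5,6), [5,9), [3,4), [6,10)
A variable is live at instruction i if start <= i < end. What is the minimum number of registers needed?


Live ranges:
  Var0: [5, 6)
  Var1: [5, 9)
  Var2: [3, 4)
  Var3: [6, 10)
Sweep-line events (position, delta, active):
  pos=3 start -> active=1
  pos=4 end -> active=0
  pos=5 start -> active=1
  pos=5 start -> active=2
  pos=6 end -> active=1
  pos=6 start -> active=2
  pos=9 end -> active=1
  pos=10 end -> active=0
Maximum simultaneous active: 2
Minimum registers needed: 2

2


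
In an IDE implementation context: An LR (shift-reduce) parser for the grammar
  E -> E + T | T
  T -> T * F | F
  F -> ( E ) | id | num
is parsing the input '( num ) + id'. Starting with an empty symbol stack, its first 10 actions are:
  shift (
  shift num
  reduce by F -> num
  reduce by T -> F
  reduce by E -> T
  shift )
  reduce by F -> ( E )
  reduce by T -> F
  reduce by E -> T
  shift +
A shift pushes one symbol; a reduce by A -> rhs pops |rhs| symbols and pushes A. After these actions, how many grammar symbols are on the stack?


Tracking the symbol stack through each action:
  Action 1: shift '(' : push -> stack = [(] (size 1)
  Action 2: shift 'num' : push -> stack = [(, num] (size 2)
  Action 3: reduce by F -> num : pop 1, push F -> stack = [(, F] (size 2)
  Action 4: reduce by T -> F : pop 1, push T -> stack = [(, T] (size 2)
  Action 5: reduce by E -> T : pop 1, push E -> stack = [(, E] (size 2)
  Action 6: shift ')' : push -> stack = [(, E, )] (size 3)
  Action 7: reduce by F -> ( E ) : pop 3, push F -> stack = [F] (size 1)
  Action 8: reduce by T -> F : pop 1, push T -> stack = [T] (size 1)
  Action 9: reduce by E -> T : pop 1, push E -> stack = [E] (size 1)
  Action 10: shift '+' : push -> stack = [E, +] (size 2)
Final stack size: 2

2


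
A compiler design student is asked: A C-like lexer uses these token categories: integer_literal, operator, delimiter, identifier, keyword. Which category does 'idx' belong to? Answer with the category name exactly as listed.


Token: 'idx'
Checking categories:
  identifier: YES
  integer_literal: no
  operator: no
  keyword: no
  delimiter: no
Category: identifier

identifier


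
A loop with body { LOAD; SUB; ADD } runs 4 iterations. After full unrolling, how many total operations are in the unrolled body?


Loop body operations: LOAD, SUB, ADD (3 ops per iteration)
Unrolling 4 iterations:
  Iteration 1: LOAD, SUB, ADD (3 ops)
  Iteration 2: LOAD, SUB, ADD (3 ops)
  Iteration 3: LOAD, SUB, ADD (3 ops)
  Iteration 4: LOAD, SUB, ADD (3 ops)
Total: 4 iterations * 3 ops/iter = 12 operations

12


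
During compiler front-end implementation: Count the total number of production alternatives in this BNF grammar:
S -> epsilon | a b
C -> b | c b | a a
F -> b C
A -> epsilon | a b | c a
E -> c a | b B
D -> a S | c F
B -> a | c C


Counting alternatives per rule:
  S: 2 alternative(s)
  C: 3 alternative(s)
  F: 1 alternative(s)
  A: 3 alternative(s)
  E: 2 alternative(s)
  D: 2 alternative(s)
  B: 2 alternative(s)
Sum: 2 + 3 + 1 + 3 + 2 + 2 + 2 = 15

15


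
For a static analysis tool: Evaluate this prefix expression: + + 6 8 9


Parsing prefix expression: + + 6 8 9
Step 1: Innermost operation '+ 6 8'
  6 + 8 = 14
Step 2: Outer operation '+ [14] 9'
  14 + 9 = 23

23


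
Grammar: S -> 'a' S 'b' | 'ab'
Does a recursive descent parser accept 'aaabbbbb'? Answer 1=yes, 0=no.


Grammar accepts strings of the form a^n b^n (n >= 1)
Word: 'aaabbbbb'
Counting: 3 a's and 5 b's
Check: 3 == 5? No
Mismatch: a-count != b-count
Rejected

0


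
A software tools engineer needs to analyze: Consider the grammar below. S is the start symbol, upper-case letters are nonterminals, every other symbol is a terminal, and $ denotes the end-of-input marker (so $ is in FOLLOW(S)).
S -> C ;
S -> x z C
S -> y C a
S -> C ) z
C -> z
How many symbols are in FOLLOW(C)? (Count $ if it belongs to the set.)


S is the start symbol and does not occur in any rule body, so FOLLOW(S) = {$}.
Examining every occurrence of C in a rule body:
  S -> C ; : C is followed by terminal ';' -> add ';'
  S -> x z C : C is at the right end -> add FOLLOW(S) = {$}
  S -> y C a : C is followed by terminal 'a' -> add 'a'
  S -> C ) z : C is followed by terminal ')' -> add ')'
  C -> z : C does not occur in the body -> contributes nothing
FOLLOW(C) = {), ;, a, $}
Count: 4

4


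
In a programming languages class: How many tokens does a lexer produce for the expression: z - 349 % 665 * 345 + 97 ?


Scanning 'z - 349 % 665 * 345 + 97'
Token 1: 'z' -> identifier
Token 2: '-' -> operator
Token 3: '349' -> integer_literal
Token 4: '%' -> operator
Token 5: '665' -> integer_literal
Token 6: '*' -> operator
Token 7: '345' -> integer_literal
Token 8: '+' -> operator
Token 9: '97' -> integer_literal
Total tokens: 9

9


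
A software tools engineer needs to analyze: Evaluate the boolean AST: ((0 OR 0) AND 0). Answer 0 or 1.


Step 1: Evaluate inner node
  0 OR 0 = 0
Step 2: Evaluate root node
  0 AND 0 = 0

0


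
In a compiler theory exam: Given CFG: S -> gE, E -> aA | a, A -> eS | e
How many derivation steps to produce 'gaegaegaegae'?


Grammar: S -> gE, E -> aA | a, A -> eS | e
Deriving 'gaegaegaegae':
Step 1: S -> gE => gE
Step 2: E -> aA => gaA
Step 3: A -> eS => gaeS
Step 4: S -> gE => gaegE
Step 5: E -> aA => gaegaA
Step 6: A -> eS => gaegaeS
Step 7: S -> gE => gaegaegE
Step 8: E -> aA => gaegaegaA
Step 9: A -> eS => gaegaegaeS
Step 10: S -> gE => gaegaegaegE
Step 11: E -> aA => gaegaegaegaA
Step 12: A -> e => gaegaegaegae
Total derivation steps: 12

12


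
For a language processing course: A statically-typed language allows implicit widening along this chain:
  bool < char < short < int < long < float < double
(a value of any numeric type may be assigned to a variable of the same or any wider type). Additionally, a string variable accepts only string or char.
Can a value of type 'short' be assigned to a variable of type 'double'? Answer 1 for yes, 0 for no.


Target variable type: double
Source value type: short
Numeric ranks: short=2, double=6
Widening allowed iff rank(source) <= rank(target): 2 <= 6? Yes
Result: 1

1


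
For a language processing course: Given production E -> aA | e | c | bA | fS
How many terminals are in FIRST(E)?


Production: E -> aA | e | c | bA | fS
Examining each alternative for leading terminals:
  E -> aA : first terminal = 'a'
  E -> e : first terminal = 'e'
  E -> c : first terminal = 'c'
  E -> bA : first terminal = 'b'
  E -> fS : first terminal = 'f'
FIRST(E) = {a, b, c, e, f}
Count: 5

5


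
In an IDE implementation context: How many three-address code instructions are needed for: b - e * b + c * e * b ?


Expression: b - e * b + c * e * b
Generating three-address code (respecting * over +/- precedence):
  Instruction 1: t1 = e * b
  Instruction 2: t2 = c * e
  Instruction 3: t3 = t2 * b
  Instruction 4: t4 = b - t1
  Instruction 5: t5 = t4 + t3
Total instructions: 5

5


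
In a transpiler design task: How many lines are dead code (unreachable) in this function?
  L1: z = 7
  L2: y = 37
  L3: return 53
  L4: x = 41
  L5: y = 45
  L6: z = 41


Analyzing control flow:
  L1: reachable (before return)
  L2: reachable (before return)
  L3: reachable (return statement)
  L4: DEAD (after return at L3)
  L5: DEAD (after return at L3)
  L6: DEAD (after return at L3)
Return at L3, total lines = 6
Dead lines: L4 through L6
Count: 3

3


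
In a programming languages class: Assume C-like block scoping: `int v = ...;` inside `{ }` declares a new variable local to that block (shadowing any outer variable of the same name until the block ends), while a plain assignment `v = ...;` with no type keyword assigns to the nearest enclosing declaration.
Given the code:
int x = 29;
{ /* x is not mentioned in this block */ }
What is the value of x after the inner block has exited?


Analyzing scoping rules:
Outer scope: declares x = 29
Inner block: x is neither redeclared nor assigned -> unchanged
After the block -> 29
Result: 29

29


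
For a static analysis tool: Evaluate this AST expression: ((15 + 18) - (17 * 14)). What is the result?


Expression: ((15 + 18) - (17 * 14))
Evaluating step by step:
  15 + 18 = 33
  17 * 14 = 238
  33 - 238 = -205
Result: -205

-205


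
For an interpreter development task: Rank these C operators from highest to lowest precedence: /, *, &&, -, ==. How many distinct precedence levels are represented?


Looking up precedence for each operator:
  / -> precedence 6
  * -> precedence 6
  && -> precedence 2
  - -> precedence 5
  == -> precedence 3
Sorted highest to lowest: /, *, -, ==, &&
Distinct precedence values: [6, 5, 3, 2]
Number of distinct levels: 4

4


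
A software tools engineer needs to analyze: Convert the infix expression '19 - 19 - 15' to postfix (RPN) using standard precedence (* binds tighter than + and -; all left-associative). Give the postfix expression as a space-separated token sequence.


Applying the shunting-yard algorithm:
  Operand 19 -> output
  Push '-' onto operator stack -> op-stack: [-]
  Operand 19 -> output
  See '-' (prec 1); top '-' (prec 1) >= it -> pop '-' to output
  Push '-' onto operator stack -> op-stack: [-]
  Operand 15 -> output
  End of input: pop '-' to output
Postfix result: 19 19 - 15 -

19 19 - 15 -


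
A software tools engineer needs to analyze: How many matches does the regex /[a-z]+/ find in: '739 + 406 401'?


Pattern: /[a-z]+/ (identifiers)
Input: '739 + 406 401'
Scanning for matches:
Total matches: 0

0


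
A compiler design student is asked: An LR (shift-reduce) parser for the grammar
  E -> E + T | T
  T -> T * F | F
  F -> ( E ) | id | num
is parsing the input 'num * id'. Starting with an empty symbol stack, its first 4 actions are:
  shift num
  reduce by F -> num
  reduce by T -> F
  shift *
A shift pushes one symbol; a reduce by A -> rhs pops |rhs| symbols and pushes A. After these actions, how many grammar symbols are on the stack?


Tracking the symbol stack through each action:
  Action 1: shift 'num' : push -> stack = [num] (size 1)
  Action 2: reduce by F -> num : pop 1, push F -> stack = [F] (size 1)
  Action 3: reduce by T -> F : pop 1, push T -> stack = [T] (size 1)
  Action 4: shift '*' : push -> stack = [T, *] (size 2)
Final stack size: 2

2


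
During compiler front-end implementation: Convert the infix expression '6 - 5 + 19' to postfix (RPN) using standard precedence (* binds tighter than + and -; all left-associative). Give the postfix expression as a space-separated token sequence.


Applying the shunting-yard algorithm:
  Operand 6 -> output
  Push '-' onto operator stack -> op-stack: [-]
  Operand 5 -> output
  See '+' (prec 1); top '-' (prec 1) >= it -> pop '-' to output
  Push '+' onto operator stack -> op-stack: [+]
  Operand 19 -> output
  End of input: pop '+' to output
Postfix result: 6 5 - 19 +

6 5 - 19 +


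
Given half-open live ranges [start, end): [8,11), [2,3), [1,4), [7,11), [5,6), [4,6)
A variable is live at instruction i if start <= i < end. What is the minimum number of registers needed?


Live ranges:
  Var0: [8, 11)
  Var1: [2, 3)
  Var2: [1, 4)
  Var3: [7, 11)
  Var4: [5, 6)
  Var5: [4, 6)
Sweep-line events (position, delta, active):
  pos=1 start -> active=1
  pos=2 start -> active=2
  pos=3 end -> active=1
  pos=4 end -> active=0
  pos=4 start -> active=1
  pos=5 start -> active=2
  pos=6 end -> active=1
  pos=6 end -> active=0
  pos=7 start -> active=1
  pos=8 start -> active=2
  pos=11 end -> active=1
  pos=11 end -> active=0
Maximum simultaneous active: 2
Minimum registers needed: 2

2
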